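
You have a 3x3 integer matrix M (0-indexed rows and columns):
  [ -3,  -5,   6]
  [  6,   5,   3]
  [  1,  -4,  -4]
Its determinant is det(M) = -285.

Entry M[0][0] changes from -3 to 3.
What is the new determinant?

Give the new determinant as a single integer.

Answer: -333

Derivation:
det is linear in row 0: changing M[0][0] by delta changes det by delta * cofactor(0,0).
Cofactor C_00 = (-1)^(0+0) * minor(0,0) = -8
Entry delta = 3 - -3 = 6
Det delta = 6 * -8 = -48
New det = -285 + -48 = -333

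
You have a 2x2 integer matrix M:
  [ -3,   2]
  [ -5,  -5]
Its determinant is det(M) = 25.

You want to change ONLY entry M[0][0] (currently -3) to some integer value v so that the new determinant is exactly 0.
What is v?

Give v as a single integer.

det is linear in entry M[0][0]: det = old_det + (v - -3) * C_00
Cofactor C_00 = -5
Want det = 0: 25 + (v - -3) * -5 = 0
  (v - -3) = -25 / -5 = 5
  v = -3 + (5) = 2

Answer: 2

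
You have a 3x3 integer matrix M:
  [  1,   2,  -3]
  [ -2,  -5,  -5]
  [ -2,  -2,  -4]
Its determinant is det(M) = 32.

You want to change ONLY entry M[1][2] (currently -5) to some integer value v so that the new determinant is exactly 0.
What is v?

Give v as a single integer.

Answer: 11

Derivation:
det is linear in entry M[1][2]: det = old_det + (v - -5) * C_12
Cofactor C_12 = -2
Want det = 0: 32 + (v - -5) * -2 = 0
  (v - -5) = -32 / -2 = 16
  v = -5 + (16) = 11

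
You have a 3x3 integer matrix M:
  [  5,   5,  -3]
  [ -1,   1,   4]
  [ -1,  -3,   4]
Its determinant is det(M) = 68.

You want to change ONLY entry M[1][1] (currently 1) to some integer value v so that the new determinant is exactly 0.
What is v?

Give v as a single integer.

Answer: -3

Derivation:
det is linear in entry M[1][1]: det = old_det + (v - 1) * C_11
Cofactor C_11 = 17
Want det = 0: 68 + (v - 1) * 17 = 0
  (v - 1) = -68 / 17 = -4
  v = 1 + (-4) = -3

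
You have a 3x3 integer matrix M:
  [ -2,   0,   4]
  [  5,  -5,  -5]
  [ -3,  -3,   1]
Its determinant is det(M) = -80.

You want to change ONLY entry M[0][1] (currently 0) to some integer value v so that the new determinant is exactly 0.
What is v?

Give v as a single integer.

det is linear in entry M[0][1]: det = old_det + (v - 0) * C_01
Cofactor C_01 = 10
Want det = 0: -80 + (v - 0) * 10 = 0
  (v - 0) = 80 / 10 = 8
  v = 0 + (8) = 8

Answer: 8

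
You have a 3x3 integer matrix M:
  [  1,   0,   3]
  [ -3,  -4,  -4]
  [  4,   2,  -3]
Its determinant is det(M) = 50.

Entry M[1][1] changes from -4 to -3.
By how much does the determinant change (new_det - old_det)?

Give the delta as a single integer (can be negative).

Cofactor C_11 = -15
Entry delta = -3 - -4 = 1
Det delta = entry_delta * cofactor = 1 * -15 = -15

Answer: -15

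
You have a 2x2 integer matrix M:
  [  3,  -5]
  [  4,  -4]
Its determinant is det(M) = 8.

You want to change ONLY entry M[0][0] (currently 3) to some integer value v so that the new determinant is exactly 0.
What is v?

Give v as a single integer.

Answer: 5

Derivation:
det is linear in entry M[0][0]: det = old_det + (v - 3) * C_00
Cofactor C_00 = -4
Want det = 0: 8 + (v - 3) * -4 = 0
  (v - 3) = -8 / -4 = 2
  v = 3 + (2) = 5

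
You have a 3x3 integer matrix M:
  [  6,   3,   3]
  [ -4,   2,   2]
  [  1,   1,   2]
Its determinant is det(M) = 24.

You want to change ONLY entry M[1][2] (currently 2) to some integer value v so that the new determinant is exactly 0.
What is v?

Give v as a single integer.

Answer: 10

Derivation:
det is linear in entry M[1][2]: det = old_det + (v - 2) * C_12
Cofactor C_12 = -3
Want det = 0: 24 + (v - 2) * -3 = 0
  (v - 2) = -24 / -3 = 8
  v = 2 + (8) = 10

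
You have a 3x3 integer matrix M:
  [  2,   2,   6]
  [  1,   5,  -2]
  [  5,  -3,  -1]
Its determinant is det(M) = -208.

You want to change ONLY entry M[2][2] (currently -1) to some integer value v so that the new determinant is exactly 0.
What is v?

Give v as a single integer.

det is linear in entry M[2][2]: det = old_det + (v - -1) * C_22
Cofactor C_22 = 8
Want det = 0: -208 + (v - -1) * 8 = 0
  (v - -1) = 208 / 8 = 26
  v = -1 + (26) = 25

Answer: 25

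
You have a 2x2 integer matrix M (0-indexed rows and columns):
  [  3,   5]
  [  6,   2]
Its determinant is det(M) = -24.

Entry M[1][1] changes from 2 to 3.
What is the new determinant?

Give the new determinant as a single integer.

Answer: -21

Derivation:
det is linear in row 1: changing M[1][1] by delta changes det by delta * cofactor(1,1).
Cofactor C_11 = (-1)^(1+1) * minor(1,1) = 3
Entry delta = 3 - 2 = 1
Det delta = 1 * 3 = 3
New det = -24 + 3 = -21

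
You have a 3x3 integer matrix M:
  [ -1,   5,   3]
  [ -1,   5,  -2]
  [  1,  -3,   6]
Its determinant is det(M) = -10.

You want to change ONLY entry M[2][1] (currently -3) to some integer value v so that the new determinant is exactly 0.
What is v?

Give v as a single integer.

Answer: -5

Derivation:
det is linear in entry M[2][1]: det = old_det + (v - -3) * C_21
Cofactor C_21 = -5
Want det = 0: -10 + (v - -3) * -5 = 0
  (v - -3) = 10 / -5 = -2
  v = -3 + (-2) = -5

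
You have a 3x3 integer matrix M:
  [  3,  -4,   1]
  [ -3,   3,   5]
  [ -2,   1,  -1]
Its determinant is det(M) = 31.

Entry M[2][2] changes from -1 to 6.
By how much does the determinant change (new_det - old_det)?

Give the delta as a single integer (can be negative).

Cofactor C_22 = -3
Entry delta = 6 - -1 = 7
Det delta = entry_delta * cofactor = 7 * -3 = -21

Answer: -21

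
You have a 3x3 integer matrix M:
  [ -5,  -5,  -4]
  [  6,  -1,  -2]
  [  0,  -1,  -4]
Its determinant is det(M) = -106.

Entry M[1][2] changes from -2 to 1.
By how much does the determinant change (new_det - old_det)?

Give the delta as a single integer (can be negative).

Answer: -15

Derivation:
Cofactor C_12 = -5
Entry delta = 1 - -2 = 3
Det delta = entry_delta * cofactor = 3 * -5 = -15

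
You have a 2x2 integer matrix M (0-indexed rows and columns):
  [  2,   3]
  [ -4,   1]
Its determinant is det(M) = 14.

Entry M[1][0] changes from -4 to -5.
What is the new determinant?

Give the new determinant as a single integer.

Answer: 17

Derivation:
det is linear in row 1: changing M[1][0] by delta changes det by delta * cofactor(1,0).
Cofactor C_10 = (-1)^(1+0) * minor(1,0) = -3
Entry delta = -5 - -4 = -1
Det delta = -1 * -3 = 3
New det = 14 + 3 = 17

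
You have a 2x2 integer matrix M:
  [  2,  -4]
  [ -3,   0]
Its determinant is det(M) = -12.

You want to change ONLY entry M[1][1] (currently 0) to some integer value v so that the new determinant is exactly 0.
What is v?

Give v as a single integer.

det is linear in entry M[1][1]: det = old_det + (v - 0) * C_11
Cofactor C_11 = 2
Want det = 0: -12 + (v - 0) * 2 = 0
  (v - 0) = 12 / 2 = 6
  v = 0 + (6) = 6

Answer: 6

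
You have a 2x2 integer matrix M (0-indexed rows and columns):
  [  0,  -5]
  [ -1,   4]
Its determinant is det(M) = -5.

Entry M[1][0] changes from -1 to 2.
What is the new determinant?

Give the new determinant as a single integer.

det is linear in row 1: changing M[1][0] by delta changes det by delta * cofactor(1,0).
Cofactor C_10 = (-1)^(1+0) * minor(1,0) = 5
Entry delta = 2 - -1 = 3
Det delta = 3 * 5 = 15
New det = -5 + 15 = 10

Answer: 10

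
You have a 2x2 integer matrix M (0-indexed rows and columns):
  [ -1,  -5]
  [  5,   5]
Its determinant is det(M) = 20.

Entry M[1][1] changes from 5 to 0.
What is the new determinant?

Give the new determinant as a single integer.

det is linear in row 1: changing M[1][1] by delta changes det by delta * cofactor(1,1).
Cofactor C_11 = (-1)^(1+1) * minor(1,1) = -1
Entry delta = 0 - 5 = -5
Det delta = -5 * -1 = 5
New det = 20 + 5 = 25

Answer: 25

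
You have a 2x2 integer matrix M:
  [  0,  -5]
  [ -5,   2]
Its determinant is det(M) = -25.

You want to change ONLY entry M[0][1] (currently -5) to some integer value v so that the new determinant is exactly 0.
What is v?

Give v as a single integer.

det is linear in entry M[0][1]: det = old_det + (v - -5) * C_01
Cofactor C_01 = 5
Want det = 0: -25 + (v - -5) * 5 = 0
  (v - -5) = 25 / 5 = 5
  v = -5 + (5) = 0

Answer: 0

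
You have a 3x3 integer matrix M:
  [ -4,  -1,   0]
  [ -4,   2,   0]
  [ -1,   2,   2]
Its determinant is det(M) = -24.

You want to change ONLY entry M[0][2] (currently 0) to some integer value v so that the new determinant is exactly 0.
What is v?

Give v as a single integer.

det is linear in entry M[0][2]: det = old_det + (v - 0) * C_02
Cofactor C_02 = -6
Want det = 0: -24 + (v - 0) * -6 = 0
  (v - 0) = 24 / -6 = -4
  v = 0 + (-4) = -4

Answer: -4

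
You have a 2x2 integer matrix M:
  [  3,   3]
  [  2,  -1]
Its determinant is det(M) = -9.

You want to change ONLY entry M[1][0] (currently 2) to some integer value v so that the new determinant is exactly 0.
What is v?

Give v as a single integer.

Answer: -1

Derivation:
det is linear in entry M[1][0]: det = old_det + (v - 2) * C_10
Cofactor C_10 = -3
Want det = 0: -9 + (v - 2) * -3 = 0
  (v - 2) = 9 / -3 = -3
  v = 2 + (-3) = -1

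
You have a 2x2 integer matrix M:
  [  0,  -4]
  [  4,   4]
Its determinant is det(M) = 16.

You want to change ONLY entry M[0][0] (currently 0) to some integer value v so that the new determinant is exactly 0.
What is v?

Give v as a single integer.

det is linear in entry M[0][0]: det = old_det + (v - 0) * C_00
Cofactor C_00 = 4
Want det = 0: 16 + (v - 0) * 4 = 0
  (v - 0) = -16 / 4 = -4
  v = 0 + (-4) = -4

Answer: -4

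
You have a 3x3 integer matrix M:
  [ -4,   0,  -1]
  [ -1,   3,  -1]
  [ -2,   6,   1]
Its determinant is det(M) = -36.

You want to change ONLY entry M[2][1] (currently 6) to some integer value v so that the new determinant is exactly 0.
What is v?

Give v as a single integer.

Answer: -6

Derivation:
det is linear in entry M[2][1]: det = old_det + (v - 6) * C_21
Cofactor C_21 = -3
Want det = 0: -36 + (v - 6) * -3 = 0
  (v - 6) = 36 / -3 = -12
  v = 6 + (-12) = -6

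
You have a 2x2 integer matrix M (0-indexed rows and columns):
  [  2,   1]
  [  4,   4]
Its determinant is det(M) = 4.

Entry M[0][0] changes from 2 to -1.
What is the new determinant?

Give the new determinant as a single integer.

Answer: -8

Derivation:
det is linear in row 0: changing M[0][0] by delta changes det by delta * cofactor(0,0).
Cofactor C_00 = (-1)^(0+0) * minor(0,0) = 4
Entry delta = -1 - 2 = -3
Det delta = -3 * 4 = -12
New det = 4 + -12 = -8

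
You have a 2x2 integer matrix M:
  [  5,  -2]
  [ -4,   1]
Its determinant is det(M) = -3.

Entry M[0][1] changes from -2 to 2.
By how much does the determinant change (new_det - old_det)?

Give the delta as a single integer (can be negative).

Answer: 16

Derivation:
Cofactor C_01 = 4
Entry delta = 2 - -2 = 4
Det delta = entry_delta * cofactor = 4 * 4 = 16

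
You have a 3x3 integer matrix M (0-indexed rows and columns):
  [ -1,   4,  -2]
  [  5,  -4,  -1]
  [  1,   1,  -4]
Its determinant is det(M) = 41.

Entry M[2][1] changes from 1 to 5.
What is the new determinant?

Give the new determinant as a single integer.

Answer: -3

Derivation:
det is linear in row 2: changing M[2][1] by delta changes det by delta * cofactor(2,1).
Cofactor C_21 = (-1)^(2+1) * minor(2,1) = -11
Entry delta = 5 - 1 = 4
Det delta = 4 * -11 = -44
New det = 41 + -44 = -3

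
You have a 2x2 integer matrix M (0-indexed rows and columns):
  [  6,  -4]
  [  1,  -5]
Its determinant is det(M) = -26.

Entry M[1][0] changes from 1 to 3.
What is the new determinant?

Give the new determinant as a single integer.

Answer: -18

Derivation:
det is linear in row 1: changing M[1][0] by delta changes det by delta * cofactor(1,0).
Cofactor C_10 = (-1)^(1+0) * minor(1,0) = 4
Entry delta = 3 - 1 = 2
Det delta = 2 * 4 = 8
New det = -26 + 8 = -18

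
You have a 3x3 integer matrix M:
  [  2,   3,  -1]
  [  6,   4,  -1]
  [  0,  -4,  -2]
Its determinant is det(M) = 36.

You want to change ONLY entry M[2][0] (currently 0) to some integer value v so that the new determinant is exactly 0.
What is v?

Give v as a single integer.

det is linear in entry M[2][0]: det = old_det + (v - 0) * C_20
Cofactor C_20 = 1
Want det = 0: 36 + (v - 0) * 1 = 0
  (v - 0) = -36 / 1 = -36
  v = 0 + (-36) = -36

Answer: -36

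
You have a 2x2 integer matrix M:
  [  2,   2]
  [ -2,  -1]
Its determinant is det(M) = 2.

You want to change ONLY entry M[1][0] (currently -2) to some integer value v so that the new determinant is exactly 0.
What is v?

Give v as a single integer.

det is linear in entry M[1][0]: det = old_det + (v - -2) * C_10
Cofactor C_10 = -2
Want det = 0: 2 + (v - -2) * -2 = 0
  (v - -2) = -2 / -2 = 1
  v = -2 + (1) = -1

Answer: -1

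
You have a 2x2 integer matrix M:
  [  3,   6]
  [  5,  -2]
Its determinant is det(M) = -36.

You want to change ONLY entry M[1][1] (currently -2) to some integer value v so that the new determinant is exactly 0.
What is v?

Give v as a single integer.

Answer: 10

Derivation:
det is linear in entry M[1][1]: det = old_det + (v - -2) * C_11
Cofactor C_11 = 3
Want det = 0: -36 + (v - -2) * 3 = 0
  (v - -2) = 36 / 3 = 12
  v = -2 + (12) = 10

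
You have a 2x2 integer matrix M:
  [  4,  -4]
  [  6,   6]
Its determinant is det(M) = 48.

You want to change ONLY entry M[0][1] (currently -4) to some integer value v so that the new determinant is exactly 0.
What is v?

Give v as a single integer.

Answer: 4

Derivation:
det is linear in entry M[0][1]: det = old_det + (v - -4) * C_01
Cofactor C_01 = -6
Want det = 0: 48 + (v - -4) * -6 = 0
  (v - -4) = -48 / -6 = 8
  v = -4 + (8) = 4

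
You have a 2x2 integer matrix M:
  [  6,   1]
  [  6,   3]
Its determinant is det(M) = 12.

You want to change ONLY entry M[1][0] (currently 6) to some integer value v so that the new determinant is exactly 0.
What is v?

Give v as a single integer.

Answer: 18

Derivation:
det is linear in entry M[1][0]: det = old_det + (v - 6) * C_10
Cofactor C_10 = -1
Want det = 0: 12 + (v - 6) * -1 = 0
  (v - 6) = -12 / -1 = 12
  v = 6 + (12) = 18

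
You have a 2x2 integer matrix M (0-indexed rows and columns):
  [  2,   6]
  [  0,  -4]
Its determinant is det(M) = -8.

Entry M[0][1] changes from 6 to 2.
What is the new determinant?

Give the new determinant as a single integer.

det is linear in row 0: changing M[0][1] by delta changes det by delta * cofactor(0,1).
Cofactor C_01 = (-1)^(0+1) * minor(0,1) = 0
Entry delta = 2 - 6 = -4
Det delta = -4 * 0 = 0
New det = -8 + 0 = -8

Answer: -8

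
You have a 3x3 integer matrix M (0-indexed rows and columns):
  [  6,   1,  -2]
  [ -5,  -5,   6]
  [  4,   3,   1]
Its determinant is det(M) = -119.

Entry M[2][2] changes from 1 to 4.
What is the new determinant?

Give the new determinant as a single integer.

det is linear in row 2: changing M[2][2] by delta changes det by delta * cofactor(2,2).
Cofactor C_22 = (-1)^(2+2) * minor(2,2) = -25
Entry delta = 4 - 1 = 3
Det delta = 3 * -25 = -75
New det = -119 + -75 = -194

Answer: -194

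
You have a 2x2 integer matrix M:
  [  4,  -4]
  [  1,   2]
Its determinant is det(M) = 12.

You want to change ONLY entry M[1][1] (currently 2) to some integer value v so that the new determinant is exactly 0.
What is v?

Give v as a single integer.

Answer: -1

Derivation:
det is linear in entry M[1][1]: det = old_det + (v - 2) * C_11
Cofactor C_11 = 4
Want det = 0: 12 + (v - 2) * 4 = 0
  (v - 2) = -12 / 4 = -3
  v = 2 + (-3) = -1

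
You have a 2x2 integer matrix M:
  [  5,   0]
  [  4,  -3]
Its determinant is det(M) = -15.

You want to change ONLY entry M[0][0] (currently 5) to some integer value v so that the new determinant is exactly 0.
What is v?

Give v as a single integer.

Answer: 0

Derivation:
det is linear in entry M[0][0]: det = old_det + (v - 5) * C_00
Cofactor C_00 = -3
Want det = 0: -15 + (v - 5) * -3 = 0
  (v - 5) = 15 / -3 = -5
  v = 5 + (-5) = 0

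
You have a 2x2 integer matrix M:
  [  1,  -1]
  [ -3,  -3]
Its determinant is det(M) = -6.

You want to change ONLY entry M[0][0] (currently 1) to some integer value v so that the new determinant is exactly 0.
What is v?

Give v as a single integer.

det is linear in entry M[0][0]: det = old_det + (v - 1) * C_00
Cofactor C_00 = -3
Want det = 0: -6 + (v - 1) * -3 = 0
  (v - 1) = 6 / -3 = -2
  v = 1 + (-2) = -1

Answer: -1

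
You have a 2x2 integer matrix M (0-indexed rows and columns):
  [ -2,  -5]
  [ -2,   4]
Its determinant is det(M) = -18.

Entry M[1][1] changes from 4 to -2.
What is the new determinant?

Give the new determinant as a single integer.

Answer: -6

Derivation:
det is linear in row 1: changing M[1][1] by delta changes det by delta * cofactor(1,1).
Cofactor C_11 = (-1)^(1+1) * minor(1,1) = -2
Entry delta = -2 - 4 = -6
Det delta = -6 * -2 = 12
New det = -18 + 12 = -6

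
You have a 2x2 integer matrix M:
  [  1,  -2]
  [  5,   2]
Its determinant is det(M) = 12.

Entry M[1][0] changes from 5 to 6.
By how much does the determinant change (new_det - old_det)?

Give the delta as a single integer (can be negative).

Cofactor C_10 = 2
Entry delta = 6 - 5 = 1
Det delta = entry_delta * cofactor = 1 * 2 = 2

Answer: 2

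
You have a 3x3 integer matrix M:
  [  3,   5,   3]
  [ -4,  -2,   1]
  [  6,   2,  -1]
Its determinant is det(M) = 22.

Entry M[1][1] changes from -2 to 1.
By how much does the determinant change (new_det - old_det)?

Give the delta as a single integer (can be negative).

Answer: -63

Derivation:
Cofactor C_11 = -21
Entry delta = 1 - -2 = 3
Det delta = entry_delta * cofactor = 3 * -21 = -63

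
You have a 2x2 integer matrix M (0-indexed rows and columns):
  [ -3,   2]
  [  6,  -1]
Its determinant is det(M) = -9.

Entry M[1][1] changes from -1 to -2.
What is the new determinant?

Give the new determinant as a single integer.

Answer: -6

Derivation:
det is linear in row 1: changing M[1][1] by delta changes det by delta * cofactor(1,1).
Cofactor C_11 = (-1)^(1+1) * minor(1,1) = -3
Entry delta = -2 - -1 = -1
Det delta = -1 * -3 = 3
New det = -9 + 3 = -6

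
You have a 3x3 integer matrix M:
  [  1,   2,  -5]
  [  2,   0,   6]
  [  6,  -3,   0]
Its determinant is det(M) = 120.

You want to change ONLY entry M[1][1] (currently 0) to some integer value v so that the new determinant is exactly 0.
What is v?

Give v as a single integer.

det is linear in entry M[1][1]: det = old_det + (v - 0) * C_11
Cofactor C_11 = 30
Want det = 0: 120 + (v - 0) * 30 = 0
  (v - 0) = -120 / 30 = -4
  v = 0 + (-4) = -4

Answer: -4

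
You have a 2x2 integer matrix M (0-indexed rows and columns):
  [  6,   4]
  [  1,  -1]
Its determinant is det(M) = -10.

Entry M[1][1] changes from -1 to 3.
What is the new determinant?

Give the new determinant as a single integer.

det is linear in row 1: changing M[1][1] by delta changes det by delta * cofactor(1,1).
Cofactor C_11 = (-1)^(1+1) * minor(1,1) = 6
Entry delta = 3 - -1 = 4
Det delta = 4 * 6 = 24
New det = -10 + 24 = 14

Answer: 14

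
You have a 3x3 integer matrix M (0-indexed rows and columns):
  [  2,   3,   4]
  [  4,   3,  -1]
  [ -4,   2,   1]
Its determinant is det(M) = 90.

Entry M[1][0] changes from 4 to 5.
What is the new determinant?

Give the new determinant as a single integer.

det is linear in row 1: changing M[1][0] by delta changes det by delta * cofactor(1,0).
Cofactor C_10 = (-1)^(1+0) * minor(1,0) = 5
Entry delta = 5 - 4 = 1
Det delta = 1 * 5 = 5
New det = 90 + 5 = 95

Answer: 95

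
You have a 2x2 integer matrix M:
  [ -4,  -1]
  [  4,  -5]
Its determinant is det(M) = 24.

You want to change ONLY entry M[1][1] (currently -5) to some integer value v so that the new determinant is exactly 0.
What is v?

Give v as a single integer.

det is linear in entry M[1][1]: det = old_det + (v - -5) * C_11
Cofactor C_11 = -4
Want det = 0: 24 + (v - -5) * -4 = 0
  (v - -5) = -24 / -4 = 6
  v = -5 + (6) = 1

Answer: 1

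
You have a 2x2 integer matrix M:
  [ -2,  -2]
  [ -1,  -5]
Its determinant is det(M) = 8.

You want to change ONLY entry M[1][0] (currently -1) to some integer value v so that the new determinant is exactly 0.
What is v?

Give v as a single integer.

Answer: -5

Derivation:
det is linear in entry M[1][0]: det = old_det + (v - -1) * C_10
Cofactor C_10 = 2
Want det = 0: 8 + (v - -1) * 2 = 0
  (v - -1) = -8 / 2 = -4
  v = -1 + (-4) = -5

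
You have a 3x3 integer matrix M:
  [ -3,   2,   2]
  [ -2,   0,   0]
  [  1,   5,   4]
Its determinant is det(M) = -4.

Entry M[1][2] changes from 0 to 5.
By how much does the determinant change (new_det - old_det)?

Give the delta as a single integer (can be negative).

Answer: 85

Derivation:
Cofactor C_12 = 17
Entry delta = 5 - 0 = 5
Det delta = entry_delta * cofactor = 5 * 17 = 85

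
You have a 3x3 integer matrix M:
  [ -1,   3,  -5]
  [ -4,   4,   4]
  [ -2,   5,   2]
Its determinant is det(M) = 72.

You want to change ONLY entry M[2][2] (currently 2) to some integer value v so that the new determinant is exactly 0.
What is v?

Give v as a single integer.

det is linear in entry M[2][2]: det = old_det + (v - 2) * C_22
Cofactor C_22 = 8
Want det = 0: 72 + (v - 2) * 8 = 0
  (v - 2) = -72 / 8 = -9
  v = 2 + (-9) = -7

Answer: -7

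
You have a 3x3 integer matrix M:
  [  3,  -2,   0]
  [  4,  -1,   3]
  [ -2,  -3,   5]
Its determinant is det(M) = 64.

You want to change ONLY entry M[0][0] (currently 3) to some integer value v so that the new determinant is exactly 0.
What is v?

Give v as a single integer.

Answer: -13

Derivation:
det is linear in entry M[0][0]: det = old_det + (v - 3) * C_00
Cofactor C_00 = 4
Want det = 0: 64 + (v - 3) * 4 = 0
  (v - 3) = -64 / 4 = -16
  v = 3 + (-16) = -13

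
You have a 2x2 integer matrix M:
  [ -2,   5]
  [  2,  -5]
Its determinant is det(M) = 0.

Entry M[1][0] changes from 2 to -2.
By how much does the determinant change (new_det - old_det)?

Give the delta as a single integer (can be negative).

Answer: 20

Derivation:
Cofactor C_10 = -5
Entry delta = -2 - 2 = -4
Det delta = entry_delta * cofactor = -4 * -5 = 20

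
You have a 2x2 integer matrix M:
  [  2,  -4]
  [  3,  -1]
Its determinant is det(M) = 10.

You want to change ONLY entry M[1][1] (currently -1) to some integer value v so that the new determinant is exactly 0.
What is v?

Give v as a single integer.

Answer: -6

Derivation:
det is linear in entry M[1][1]: det = old_det + (v - -1) * C_11
Cofactor C_11 = 2
Want det = 0: 10 + (v - -1) * 2 = 0
  (v - -1) = -10 / 2 = -5
  v = -1 + (-5) = -6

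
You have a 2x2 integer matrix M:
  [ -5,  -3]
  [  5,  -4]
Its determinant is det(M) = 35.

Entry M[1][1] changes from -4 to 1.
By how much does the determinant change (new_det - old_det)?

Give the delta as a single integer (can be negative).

Cofactor C_11 = -5
Entry delta = 1 - -4 = 5
Det delta = entry_delta * cofactor = 5 * -5 = -25

Answer: -25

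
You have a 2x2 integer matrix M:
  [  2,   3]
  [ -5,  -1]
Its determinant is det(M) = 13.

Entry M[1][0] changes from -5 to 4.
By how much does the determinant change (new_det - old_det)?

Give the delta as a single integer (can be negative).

Answer: -27

Derivation:
Cofactor C_10 = -3
Entry delta = 4 - -5 = 9
Det delta = entry_delta * cofactor = 9 * -3 = -27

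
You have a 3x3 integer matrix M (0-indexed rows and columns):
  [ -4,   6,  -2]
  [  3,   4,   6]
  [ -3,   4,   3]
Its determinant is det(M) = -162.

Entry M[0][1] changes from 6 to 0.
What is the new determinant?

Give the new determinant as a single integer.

det is linear in row 0: changing M[0][1] by delta changes det by delta * cofactor(0,1).
Cofactor C_01 = (-1)^(0+1) * minor(0,1) = -27
Entry delta = 0 - 6 = -6
Det delta = -6 * -27 = 162
New det = -162 + 162 = 0

Answer: 0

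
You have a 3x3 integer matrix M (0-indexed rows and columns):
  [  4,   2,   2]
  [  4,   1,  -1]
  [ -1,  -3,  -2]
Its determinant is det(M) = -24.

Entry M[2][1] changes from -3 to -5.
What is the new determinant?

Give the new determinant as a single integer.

det is linear in row 2: changing M[2][1] by delta changes det by delta * cofactor(2,1).
Cofactor C_21 = (-1)^(2+1) * minor(2,1) = 12
Entry delta = -5 - -3 = -2
Det delta = -2 * 12 = -24
New det = -24 + -24 = -48

Answer: -48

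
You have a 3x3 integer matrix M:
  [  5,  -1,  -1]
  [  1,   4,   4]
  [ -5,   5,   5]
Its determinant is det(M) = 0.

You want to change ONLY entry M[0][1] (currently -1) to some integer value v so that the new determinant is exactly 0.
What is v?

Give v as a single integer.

det is linear in entry M[0][1]: det = old_det + (v - -1) * C_01
Cofactor C_01 = -25
Want det = 0: 0 + (v - -1) * -25 = 0
  (v - -1) = 0 / -25 = 0
  v = -1 + (0) = -1

Answer: -1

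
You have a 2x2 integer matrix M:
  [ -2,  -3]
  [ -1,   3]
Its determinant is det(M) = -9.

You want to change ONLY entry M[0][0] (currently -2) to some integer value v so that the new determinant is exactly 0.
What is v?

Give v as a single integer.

det is linear in entry M[0][0]: det = old_det + (v - -2) * C_00
Cofactor C_00 = 3
Want det = 0: -9 + (v - -2) * 3 = 0
  (v - -2) = 9 / 3 = 3
  v = -2 + (3) = 1

Answer: 1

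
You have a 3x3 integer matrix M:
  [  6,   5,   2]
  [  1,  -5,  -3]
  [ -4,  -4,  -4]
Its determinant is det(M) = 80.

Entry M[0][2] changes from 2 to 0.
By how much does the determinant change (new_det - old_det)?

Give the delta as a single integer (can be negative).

Answer: 48

Derivation:
Cofactor C_02 = -24
Entry delta = 0 - 2 = -2
Det delta = entry_delta * cofactor = -2 * -24 = 48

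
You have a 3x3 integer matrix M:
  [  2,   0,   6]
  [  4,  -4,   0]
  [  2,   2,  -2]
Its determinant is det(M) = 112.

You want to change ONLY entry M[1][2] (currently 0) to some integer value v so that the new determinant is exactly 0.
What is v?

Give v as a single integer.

Answer: 28

Derivation:
det is linear in entry M[1][2]: det = old_det + (v - 0) * C_12
Cofactor C_12 = -4
Want det = 0: 112 + (v - 0) * -4 = 0
  (v - 0) = -112 / -4 = 28
  v = 0 + (28) = 28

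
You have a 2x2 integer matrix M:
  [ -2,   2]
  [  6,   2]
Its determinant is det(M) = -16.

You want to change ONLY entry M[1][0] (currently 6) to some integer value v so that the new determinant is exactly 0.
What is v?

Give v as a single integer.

Answer: -2

Derivation:
det is linear in entry M[1][0]: det = old_det + (v - 6) * C_10
Cofactor C_10 = -2
Want det = 0: -16 + (v - 6) * -2 = 0
  (v - 6) = 16 / -2 = -8
  v = 6 + (-8) = -2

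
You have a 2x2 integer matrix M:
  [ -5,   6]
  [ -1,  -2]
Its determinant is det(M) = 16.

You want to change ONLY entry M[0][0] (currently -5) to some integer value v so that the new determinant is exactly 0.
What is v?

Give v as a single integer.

Answer: 3

Derivation:
det is linear in entry M[0][0]: det = old_det + (v - -5) * C_00
Cofactor C_00 = -2
Want det = 0: 16 + (v - -5) * -2 = 0
  (v - -5) = -16 / -2 = 8
  v = -5 + (8) = 3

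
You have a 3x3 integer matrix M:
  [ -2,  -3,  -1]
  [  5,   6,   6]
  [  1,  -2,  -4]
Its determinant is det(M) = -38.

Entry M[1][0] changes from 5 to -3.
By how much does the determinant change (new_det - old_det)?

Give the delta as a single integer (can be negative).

Cofactor C_10 = -10
Entry delta = -3 - 5 = -8
Det delta = entry_delta * cofactor = -8 * -10 = 80

Answer: 80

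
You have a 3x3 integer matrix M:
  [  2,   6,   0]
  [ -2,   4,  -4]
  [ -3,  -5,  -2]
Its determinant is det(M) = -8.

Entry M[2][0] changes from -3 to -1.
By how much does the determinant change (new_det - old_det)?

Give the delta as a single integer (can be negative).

Answer: -48

Derivation:
Cofactor C_20 = -24
Entry delta = -1 - -3 = 2
Det delta = entry_delta * cofactor = 2 * -24 = -48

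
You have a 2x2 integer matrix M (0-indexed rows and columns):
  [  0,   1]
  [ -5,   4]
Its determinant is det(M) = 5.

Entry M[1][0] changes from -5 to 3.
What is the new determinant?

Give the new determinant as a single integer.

det is linear in row 1: changing M[1][0] by delta changes det by delta * cofactor(1,0).
Cofactor C_10 = (-1)^(1+0) * minor(1,0) = -1
Entry delta = 3 - -5 = 8
Det delta = 8 * -1 = -8
New det = 5 + -8 = -3

Answer: -3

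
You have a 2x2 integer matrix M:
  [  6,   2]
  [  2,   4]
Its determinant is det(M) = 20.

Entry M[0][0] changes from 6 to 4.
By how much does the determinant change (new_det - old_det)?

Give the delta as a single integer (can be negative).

Cofactor C_00 = 4
Entry delta = 4 - 6 = -2
Det delta = entry_delta * cofactor = -2 * 4 = -8

Answer: -8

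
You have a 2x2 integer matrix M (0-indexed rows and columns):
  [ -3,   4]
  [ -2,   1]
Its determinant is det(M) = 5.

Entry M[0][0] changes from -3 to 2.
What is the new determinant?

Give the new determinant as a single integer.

det is linear in row 0: changing M[0][0] by delta changes det by delta * cofactor(0,0).
Cofactor C_00 = (-1)^(0+0) * minor(0,0) = 1
Entry delta = 2 - -3 = 5
Det delta = 5 * 1 = 5
New det = 5 + 5 = 10

Answer: 10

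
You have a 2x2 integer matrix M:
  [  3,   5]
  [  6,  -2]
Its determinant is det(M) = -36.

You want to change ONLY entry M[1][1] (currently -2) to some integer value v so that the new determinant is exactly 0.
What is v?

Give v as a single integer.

Answer: 10

Derivation:
det is linear in entry M[1][1]: det = old_det + (v - -2) * C_11
Cofactor C_11 = 3
Want det = 0: -36 + (v - -2) * 3 = 0
  (v - -2) = 36 / 3 = 12
  v = -2 + (12) = 10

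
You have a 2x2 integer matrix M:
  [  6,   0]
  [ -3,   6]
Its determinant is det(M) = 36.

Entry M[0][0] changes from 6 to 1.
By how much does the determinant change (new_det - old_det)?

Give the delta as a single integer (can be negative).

Answer: -30

Derivation:
Cofactor C_00 = 6
Entry delta = 1 - 6 = -5
Det delta = entry_delta * cofactor = -5 * 6 = -30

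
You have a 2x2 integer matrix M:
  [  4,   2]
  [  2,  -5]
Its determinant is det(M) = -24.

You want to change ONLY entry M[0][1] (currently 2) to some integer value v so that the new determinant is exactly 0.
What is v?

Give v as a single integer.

Answer: -10

Derivation:
det is linear in entry M[0][1]: det = old_det + (v - 2) * C_01
Cofactor C_01 = -2
Want det = 0: -24 + (v - 2) * -2 = 0
  (v - 2) = 24 / -2 = -12
  v = 2 + (-12) = -10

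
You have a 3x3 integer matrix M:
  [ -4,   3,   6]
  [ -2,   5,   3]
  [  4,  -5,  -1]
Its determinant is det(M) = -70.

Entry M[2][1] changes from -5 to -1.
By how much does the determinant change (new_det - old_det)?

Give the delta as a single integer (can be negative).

Answer: 0

Derivation:
Cofactor C_21 = 0
Entry delta = -1 - -5 = 4
Det delta = entry_delta * cofactor = 4 * 0 = 0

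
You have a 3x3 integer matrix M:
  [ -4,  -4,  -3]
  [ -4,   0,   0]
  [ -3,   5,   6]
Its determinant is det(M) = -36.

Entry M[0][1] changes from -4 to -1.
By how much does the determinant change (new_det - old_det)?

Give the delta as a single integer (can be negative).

Cofactor C_01 = 24
Entry delta = -1 - -4 = 3
Det delta = entry_delta * cofactor = 3 * 24 = 72

Answer: 72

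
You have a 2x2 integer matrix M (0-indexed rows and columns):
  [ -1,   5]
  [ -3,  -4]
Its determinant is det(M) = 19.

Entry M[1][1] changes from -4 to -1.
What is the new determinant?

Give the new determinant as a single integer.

Answer: 16

Derivation:
det is linear in row 1: changing M[1][1] by delta changes det by delta * cofactor(1,1).
Cofactor C_11 = (-1)^(1+1) * minor(1,1) = -1
Entry delta = -1 - -4 = 3
Det delta = 3 * -1 = -3
New det = 19 + -3 = 16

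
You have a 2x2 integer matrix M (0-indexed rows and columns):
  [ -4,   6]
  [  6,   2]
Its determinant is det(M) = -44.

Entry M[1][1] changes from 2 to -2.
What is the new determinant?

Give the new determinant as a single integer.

Answer: -28

Derivation:
det is linear in row 1: changing M[1][1] by delta changes det by delta * cofactor(1,1).
Cofactor C_11 = (-1)^(1+1) * minor(1,1) = -4
Entry delta = -2 - 2 = -4
Det delta = -4 * -4 = 16
New det = -44 + 16 = -28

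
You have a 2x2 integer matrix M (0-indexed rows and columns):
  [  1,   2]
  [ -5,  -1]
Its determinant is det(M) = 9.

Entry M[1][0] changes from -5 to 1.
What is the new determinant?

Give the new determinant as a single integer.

det is linear in row 1: changing M[1][0] by delta changes det by delta * cofactor(1,0).
Cofactor C_10 = (-1)^(1+0) * minor(1,0) = -2
Entry delta = 1 - -5 = 6
Det delta = 6 * -2 = -12
New det = 9 + -12 = -3

Answer: -3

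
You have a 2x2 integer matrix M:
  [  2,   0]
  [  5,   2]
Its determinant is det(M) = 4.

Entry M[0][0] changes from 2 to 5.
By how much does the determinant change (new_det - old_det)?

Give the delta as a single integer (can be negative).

Cofactor C_00 = 2
Entry delta = 5 - 2 = 3
Det delta = entry_delta * cofactor = 3 * 2 = 6

Answer: 6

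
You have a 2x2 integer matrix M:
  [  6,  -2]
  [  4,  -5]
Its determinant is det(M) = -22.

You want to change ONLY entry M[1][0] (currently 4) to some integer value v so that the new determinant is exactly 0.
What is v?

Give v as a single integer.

Answer: 15

Derivation:
det is linear in entry M[1][0]: det = old_det + (v - 4) * C_10
Cofactor C_10 = 2
Want det = 0: -22 + (v - 4) * 2 = 0
  (v - 4) = 22 / 2 = 11
  v = 4 + (11) = 15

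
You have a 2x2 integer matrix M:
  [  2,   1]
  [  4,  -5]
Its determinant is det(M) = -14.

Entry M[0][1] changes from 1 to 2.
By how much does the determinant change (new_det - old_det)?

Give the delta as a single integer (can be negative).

Answer: -4

Derivation:
Cofactor C_01 = -4
Entry delta = 2 - 1 = 1
Det delta = entry_delta * cofactor = 1 * -4 = -4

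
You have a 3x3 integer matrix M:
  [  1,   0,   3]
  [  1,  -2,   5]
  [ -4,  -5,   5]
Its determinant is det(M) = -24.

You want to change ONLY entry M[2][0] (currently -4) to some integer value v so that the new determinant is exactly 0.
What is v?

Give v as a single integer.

Answer: 0

Derivation:
det is linear in entry M[2][0]: det = old_det + (v - -4) * C_20
Cofactor C_20 = 6
Want det = 0: -24 + (v - -4) * 6 = 0
  (v - -4) = 24 / 6 = 4
  v = -4 + (4) = 0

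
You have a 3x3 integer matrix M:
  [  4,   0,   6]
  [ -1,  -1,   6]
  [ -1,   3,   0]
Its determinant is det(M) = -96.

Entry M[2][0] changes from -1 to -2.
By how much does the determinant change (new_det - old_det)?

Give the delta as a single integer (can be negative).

Answer: -6

Derivation:
Cofactor C_20 = 6
Entry delta = -2 - -1 = -1
Det delta = entry_delta * cofactor = -1 * 6 = -6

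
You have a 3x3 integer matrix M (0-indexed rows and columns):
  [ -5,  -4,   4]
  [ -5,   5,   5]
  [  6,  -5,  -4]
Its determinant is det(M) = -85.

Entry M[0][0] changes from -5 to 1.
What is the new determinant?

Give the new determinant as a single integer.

det is linear in row 0: changing M[0][0] by delta changes det by delta * cofactor(0,0).
Cofactor C_00 = (-1)^(0+0) * minor(0,0) = 5
Entry delta = 1 - -5 = 6
Det delta = 6 * 5 = 30
New det = -85 + 30 = -55

Answer: -55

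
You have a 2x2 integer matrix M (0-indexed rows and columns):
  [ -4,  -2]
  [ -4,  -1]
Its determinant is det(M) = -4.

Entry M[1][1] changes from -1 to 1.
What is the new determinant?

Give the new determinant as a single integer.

Answer: -12

Derivation:
det is linear in row 1: changing M[1][1] by delta changes det by delta * cofactor(1,1).
Cofactor C_11 = (-1)^(1+1) * minor(1,1) = -4
Entry delta = 1 - -1 = 2
Det delta = 2 * -4 = -8
New det = -4 + -8 = -12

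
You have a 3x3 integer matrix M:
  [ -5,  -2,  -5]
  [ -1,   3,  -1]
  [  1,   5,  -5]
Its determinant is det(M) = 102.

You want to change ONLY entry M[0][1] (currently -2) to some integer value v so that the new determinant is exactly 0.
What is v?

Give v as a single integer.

det is linear in entry M[0][1]: det = old_det + (v - -2) * C_01
Cofactor C_01 = -6
Want det = 0: 102 + (v - -2) * -6 = 0
  (v - -2) = -102 / -6 = 17
  v = -2 + (17) = 15

Answer: 15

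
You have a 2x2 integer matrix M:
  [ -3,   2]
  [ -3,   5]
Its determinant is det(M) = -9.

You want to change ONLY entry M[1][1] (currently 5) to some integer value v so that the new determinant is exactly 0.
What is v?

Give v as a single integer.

Answer: 2

Derivation:
det is linear in entry M[1][1]: det = old_det + (v - 5) * C_11
Cofactor C_11 = -3
Want det = 0: -9 + (v - 5) * -3 = 0
  (v - 5) = 9 / -3 = -3
  v = 5 + (-3) = 2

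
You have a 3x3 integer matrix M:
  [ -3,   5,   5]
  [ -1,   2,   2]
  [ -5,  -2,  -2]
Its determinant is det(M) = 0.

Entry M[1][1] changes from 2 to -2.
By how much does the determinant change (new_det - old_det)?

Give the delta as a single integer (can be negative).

Cofactor C_11 = 31
Entry delta = -2 - 2 = -4
Det delta = entry_delta * cofactor = -4 * 31 = -124

Answer: -124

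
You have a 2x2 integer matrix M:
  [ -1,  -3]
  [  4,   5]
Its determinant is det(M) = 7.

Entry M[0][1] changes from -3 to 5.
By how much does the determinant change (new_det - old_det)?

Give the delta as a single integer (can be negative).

Cofactor C_01 = -4
Entry delta = 5 - -3 = 8
Det delta = entry_delta * cofactor = 8 * -4 = -32

Answer: -32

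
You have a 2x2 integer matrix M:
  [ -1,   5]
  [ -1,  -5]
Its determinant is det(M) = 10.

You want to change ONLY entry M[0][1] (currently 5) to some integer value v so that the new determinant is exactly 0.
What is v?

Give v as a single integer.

det is linear in entry M[0][1]: det = old_det + (v - 5) * C_01
Cofactor C_01 = 1
Want det = 0: 10 + (v - 5) * 1 = 0
  (v - 5) = -10 / 1 = -10
  v = 5 + (-10) = -5

Answer: -5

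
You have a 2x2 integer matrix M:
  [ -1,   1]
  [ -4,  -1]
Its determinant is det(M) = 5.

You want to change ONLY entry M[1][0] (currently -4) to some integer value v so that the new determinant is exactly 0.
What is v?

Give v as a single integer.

det is linear in entry M[1][0]: det = old_det + (v - -4) * C_10
Cofactor C_10 = -1
Want det = 0: 5 + (v - -4) * -1 = 0
  (v - -4) = -5 / -1 = 5
  v = -4 + (5) = 1

Answer: 1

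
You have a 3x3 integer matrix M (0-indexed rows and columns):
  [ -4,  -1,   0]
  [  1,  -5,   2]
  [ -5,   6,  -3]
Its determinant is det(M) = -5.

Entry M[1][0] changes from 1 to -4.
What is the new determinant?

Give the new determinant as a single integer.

det is linear in row 1: changing M[1][0] by delta changes det by delta * cofactor(1,0).
Cofactor C_10 = (-1)^(1+0) * minor(1,0) = -3
Entry delta = -4 - 1 = -5
Det delta = -5 * -3 = 15
New det = -5 + 15 = 10

Answer: 10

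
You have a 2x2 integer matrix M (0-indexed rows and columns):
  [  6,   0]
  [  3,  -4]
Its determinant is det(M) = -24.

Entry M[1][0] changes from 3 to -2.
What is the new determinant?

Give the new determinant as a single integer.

det is linear in row 1: changing M[1][0] by delta changes det by delta * cofactor(1,0).
Cofactor C_10 = (-1)^(1+0) * minor(1,0) = 0
Entry delta = -2 - 3 = -5
Det delta = -5 * 0 = 0
New det = -24 + 0 = -24

Answer: -24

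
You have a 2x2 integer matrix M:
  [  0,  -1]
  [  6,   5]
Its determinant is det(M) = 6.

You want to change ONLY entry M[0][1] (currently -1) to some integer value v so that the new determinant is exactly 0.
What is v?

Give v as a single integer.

det is linear in entry M[0][1]: det = old_det + (v - -1) * C_01
Cofactor C_01 = -6
Want det = 0: 6 + (v - -1) * -6 = 0
  (v - -1) = -6 / -6 = 1
  v = -1 + (1) = 0

Answer: 0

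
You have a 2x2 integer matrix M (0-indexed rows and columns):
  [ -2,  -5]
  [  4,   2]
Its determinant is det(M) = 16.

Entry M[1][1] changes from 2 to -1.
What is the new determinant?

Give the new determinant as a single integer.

det is linear in row 1: changing M[1][1] by delta changes det by delta * cofactor(1,1).
Cofactor C_11 = (-1)^(1+1) * minor(1,1) = -2
Entry delta = -1 - 2 = -3
Det delta = -3 * -2 = 6
New det = 16 + 6 = 22

Answer: 22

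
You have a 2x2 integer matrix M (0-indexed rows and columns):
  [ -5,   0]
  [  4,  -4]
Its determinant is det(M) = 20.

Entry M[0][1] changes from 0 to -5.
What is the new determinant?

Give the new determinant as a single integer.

Answer: 40

Derivation:
det is linear in row 0: changing M[0][1] by delta changes det by delta * cofactor(0,1).
Cofactor C_01 = (-1)^(0+1) * minor(0,1) = -4
Entry delta = -5 - 0 = -5
Det delta = -5 * -4 = 20
New det = 20 + 20 = 40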